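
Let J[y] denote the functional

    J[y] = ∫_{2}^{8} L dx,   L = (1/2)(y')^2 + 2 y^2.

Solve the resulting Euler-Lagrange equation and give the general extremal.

The Lagrangian is L = (1/2)(y')^2 + 2 y^2.
∂L/∂y = 4y.
∂L/∂y' = y'.
The Euler-Lagrange equation d/dx(∂L/∂y') − ∂L/∂y = 0 becomes:
    y'' - 4 y = 0
General solution: y(x) = A e^(2x) + B e^(-2x), where A and B are arbitrary constants fixed by the endpoint conditions.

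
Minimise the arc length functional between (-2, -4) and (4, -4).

Arc-length functional: J[y] = ∫ sqrt(1 + (y')^2) dx.
Lagrangian L = sqrt(1 + (y')^2) has no explicit y dependence, so ∂L/∂y = 0 and the Euler-Lagrange equation gives
    d/dx( y' / sqrt(1 + (y')^2) ) = 0  ⇒  y' / sqrt(1 + (y')^2) = const.
Hence y' is constant, so y(x) is affine.
Fitting the endpoints (-2, -4) and (4, -4):
    slope m = ((-4) − (-4)) / (4 − (-2)) = 0,
    intercept c = (-4) − m·(-2) = -4.
Extremal: y(x) = -4.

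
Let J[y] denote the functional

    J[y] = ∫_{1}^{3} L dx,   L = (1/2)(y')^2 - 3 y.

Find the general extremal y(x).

The Lagrangian is L = (1/2)(y')^2 - 3 y.
∂L/∂y = -3.
∂L/∂y' = y'.
The Euler-Lagrange equation d/dx(∂L/∂y') − ∂L/∂y = 0 becomes:
    y'' + 3 = 0
General solution: y(x) = -(3/2) x^2 + A x + B, where A and B are arbitrary constants fixed by the endpoint conditions.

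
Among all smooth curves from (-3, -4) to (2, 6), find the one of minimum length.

Arc-length functional: J[y] = ∫ sqrt(1 + (y')^2) dx.
Lagrangian L = sqrt(1 + (y')^2) has no explicit y dependence, so ∂L/∂y = 0 and the Euler-Lagrange equation gives
    d/dx( y' / sqrt(1 + (y')^2) ) = 0  ⇒  y' / sqrt(1 + (y')^2) = const.
Hence y' is constant, so y(x) is affine.
Fitting the endpoints (-3, -4) and (2, 6):
    slope m = (6 − (-4)) / (2 − (-3)) = 2,
    intercept c = (-4) − m·(-3) = 2.
Extremal: y(x) = 2 x + 2.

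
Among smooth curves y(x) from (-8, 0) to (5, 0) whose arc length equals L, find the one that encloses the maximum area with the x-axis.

Set up the augmented Lagrangian using a multiplier λ for the length constraint:
    F(y, y') = y − λ sqrt(1 + y'^2).
F has no explicit x dependence, so the Beltrami identity yields a first integral
    F − y' ∂F/∂y' = C.
Compute ∂F/∂y' = −λ y' / sqrt(1 + y'^2). Then
    y − λ sqrt(1 + y'^2) + λ y'^2 / sqrt(1 + y'^2) = C
    ⇒  y − λ / sqrt(1 + y'^2) = C.
Solving for y' and integrating gives
    (x − a)^2 + (y − b)^2 = λ^2,
a circular arc of radius λ. The constants a, b are determined by the endpoint conditions y(-8) = y(5) = 0, and λ is fixed implicitly by the length constraint
    ∫_{-8}^{5} sqrt(1 + y'^2) dx = L.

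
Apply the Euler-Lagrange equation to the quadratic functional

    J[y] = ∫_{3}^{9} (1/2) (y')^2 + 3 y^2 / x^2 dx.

The Lagrangian is L = (1/2) (y')^2 + 3 y^2 / x^2.
Compute ∂L/∂y = 6y/x^2, ∂L/∂y' = y'.
The Euler-Lagrange equation d/dx(∂L/∂y') − ∂L/∂y = 0 reduces to
    y'' − 6/x^2 · y = 0  (x > 0).
Its general solution is
    y(x) = A x^3 + B x^(-2),
with A, B fixed by the endpoint conditions.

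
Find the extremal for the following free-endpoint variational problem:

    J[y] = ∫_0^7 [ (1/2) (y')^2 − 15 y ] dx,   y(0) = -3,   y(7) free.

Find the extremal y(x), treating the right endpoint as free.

The Lagrangian L = (1/2) (y')^2 − 15 y gives
    ∂L/∂y = −15,   ∂L/∂y' = y'.
Euler-Lagrange: d/dx(y') − (−15) = 0, i.e. y'' + 15 = 0, so
    y(x) = −(15/2) x^2 + C1 x + C2.
Fixed left endpoint y(0) = -3 ⇒ C2 = -3.
The right endpoint x = 7 is free, so the natural (transversality) condition is ∂L/∂y' |_{x=7} = 0, i.e. y'(7) = 0.
Compute y'(x) = −15 x + C1, so y'(7) = −105 + C1 = 0 ⇒ C1 = 105.
Therefore the extremal is
    y(x) = −(15/2) x^2 + 105 x − 3.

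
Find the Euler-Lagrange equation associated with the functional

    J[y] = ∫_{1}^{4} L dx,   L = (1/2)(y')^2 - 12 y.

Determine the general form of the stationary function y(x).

The Lagrangian is L = (1/2)(y')^2 - 12 y.
∂L/∂y = -12.
∂L/∂y' = y'.
The Euler-Lagrange equation d/dx(∂L/∂y') − ∂L/∂y = 0 becomes:
    y'' + 12 = 0
General solution: y(x) = -6 x^2 + A x + B, where A and B are arbitrary constants fixed by the endpoint conditions.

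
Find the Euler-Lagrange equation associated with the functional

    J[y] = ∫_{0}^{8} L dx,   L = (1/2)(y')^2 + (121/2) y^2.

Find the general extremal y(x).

The Lagrangian is L = (1/2)(y')^2 + (121/2) y^2.
∂L/∂y = 121y.
∂L/∂y' = y'.
The Euler-Lagrange equation d/dx(∂L/∂y') − ∂L/∂y = 0 becomes:
    y'' - 121 y = 0
General solution: y(x) = A e^(11x) + B e^(-11x), where A and B are arbitrary constants fixed by the endpoint conditions.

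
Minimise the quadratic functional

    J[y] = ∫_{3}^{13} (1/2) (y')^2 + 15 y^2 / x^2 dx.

The Lagrangian is L = (1/2) (y')^2 + 15 y^2 / x^2.
Compute ∂L/∂y = 30y/x^2, ∂L/∂y' = y'.
The Euler-Lagrange equation d/dx(∂L/∂y') − ∂L/∂y = 0 reduces to
    y'' − 30/x^2 · y = 0  (x > 0).
Its general solution is
    y(x) = A x^6 + B x^(-5),
with A, B fixed by the endpoint conditions.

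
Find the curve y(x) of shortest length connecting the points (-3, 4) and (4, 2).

Arc-length functional: J[y] = ∫ sqrt(1 + (y')^2) dx.
Lagrangian L = sqrt(1 + (y')^2) has no explicit y dependence, so ∂L/∂y = 0 and the Euler-Lagrange equation gives
    d/dx( y' / sqrt(1 + (y')^2) ) = 0  ⇒  y' / sqrt(1 + (y')^2) = const.
Hence y' is constant, so y(x) is affine.
Fitting the endpoints (-3, 4) and (4, 2):
    slope m = (2 − 4) / (4 − (-3)) = -2/7,
    intercept c = 4 − m·(-3) = 22/7.
Extremal: y(x) = (-2/7) x + 22/7.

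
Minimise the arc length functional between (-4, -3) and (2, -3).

Arc-length functional: J[y] = ∫ sqrt(1 + (y')^2) dx.
Lagrangian L = sqrt(1 + (y')^2) has no explicit y dependence, so ∂L/∂y = 0 and the Euler-Lagrange equation gives
    d/dx( y' / sqrt(1 + (y')^2) ) = 0  ⇒  y' / sqrt(1 + (y')^2) = const.
Hence y' is constant, so y(x) is affine.
Fitting the endpoints (-4, -3) and (2, -3):
    slope m = ((-3) − (-3)) / (2 − (-4)) = 0,
    intercept c = (-3) − m·(-4) = -3.
Extremal: y(x) = -3.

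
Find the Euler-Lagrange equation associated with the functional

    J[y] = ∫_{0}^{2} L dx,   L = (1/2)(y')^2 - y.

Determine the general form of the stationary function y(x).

The Lagrangian is L = (1/2)(y')^2 - y.
∂L/∂y = -1.
∂L/∂y' = y'.
The Euler-Lagrange equation d/dx(∂L/∂y') − ∂L/∂y = 0 becomes:
    y'' + 1 = 0
General solution: y(x) = -x^2/2 + A x + B, where A and B are arbitrary constants fixed by the endpoint conditions.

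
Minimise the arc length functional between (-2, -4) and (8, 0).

Arc-length functional: J[y] = ∫ sqrt(1 + (y')^2) dx.
Lagrangian L = sqrt(1 + (y')^2) has no explicit y dependence, so ∂L/∂y = 0 and the Euler-Lagrange equation gives
    d/dx( y' / sqrt(1 + (y')^2) ) = 0  ⇒  y' / sqrt(1 + (y')^2) = const.
Hence y' is constant, so y(x) is affine.
Fitting the endpoints (-2, -4) and (8, 0):
    slope m = (0 − (-4)) / (8 − (-2)) = 2/5,
    intercept c = (-4) − m·(-2) = -16/5.
Extremal: y(x) = (2/5) x - 16/5.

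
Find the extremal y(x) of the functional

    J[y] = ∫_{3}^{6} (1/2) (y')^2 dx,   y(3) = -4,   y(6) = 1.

The Lagrangian is L = (1/2) (y')^2.
Compute ∂L/∂y = 0, ∂L/∂y' = y'.
The Euler-Lagrange equation d/dx(∂L/∂y') − ∂L/∂y = 0 reduces to
    y'' = 0.
Its general solution is
    y(x) = A x + B,
with A, B fixed by the endpoint conditions.
Applying the endpoint conditions y(3) = -4 and y(6) = 1: solve A·3 + B = -4 and A·6 + B = 1. Subtracting gives A(6 − 3) = 1 − -4, so A = 5/3, and B = -4 − A·3 = -9. Therefore
    y(x) = (5/3) x - 9.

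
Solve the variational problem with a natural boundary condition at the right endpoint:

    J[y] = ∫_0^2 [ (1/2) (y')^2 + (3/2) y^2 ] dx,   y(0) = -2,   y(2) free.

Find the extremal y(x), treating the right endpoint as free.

The Lagrangian L = (1/2) (y')^2 + (3/2) y^2 gives
    ∂L/∂y = 3 y,   ∂L/∂y' = y'.
Euler-Lagrange: y'' − 3 y = 0.
With k = sqrt(3), the general solution is
    y(x) = A cosh(sqrt(3) x) + B sinh(sqrt(3) x).
Fixed left endpoint y(0) = -2 ⇒ A = -2.
The right endpoint x = 2 is free, so the natural (transversality) condition is ∂L/∂y' |_{x=2} = 0, i.e. y'(2) = 0.
Compute y'(x) = A k sinh(k x) + B k cosh(k x), so
    y'(2) = A k sinh(k·2) + B k cosh(k·2) = 0
    ⇒ B = −A tanh(k·2) = 2 tanh(sqrt(3)·2).
Therefore the extremal is
    y(x) = −2 cosh(sqrt(3) x) + 2 tanh(sqrt(3)·2) sinh(sqrt(3) x).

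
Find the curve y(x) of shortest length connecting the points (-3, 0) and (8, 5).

Arc-length functional: J[y] = ∫ sqrt(1 + (y')^2) dx.
Lagrangian L = sqrt(1 + (y')^2) has no explicit y dependence, so ∂L/∂y = 0 and the Euler-Lagrange equation gives
    d/dx( y' / sqrt(1 + (y')^2) ) = 0  ⇒  y' / sqrt(1 + (y')^2) = const.
Hence y' is constant, so y(x) is affine.
Fitting the endpoints (-3, 0) and (8, 5):
    slope m = (5 − 0) / (8 − (-3)) = 5/11,
    intercept c = 0 − m·(-3) = 15/11.
Extremal: y(x) = (5/11) x + 15/11.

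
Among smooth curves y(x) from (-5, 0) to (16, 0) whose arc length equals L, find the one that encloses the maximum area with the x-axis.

Set up the augmented Lagrangian using a multiplier λ for the length constraint:
    F(y, y') = y − λ sqrt(1 + y'^2).
F has no explicit x dependence, so the Beltrami identity yields a first integral
    F − y' ∂F/∂y' = C.
Compute ∂F/∂y' = −λ y' / sqrt(1 + y'^2). Then
    y − λ sqrt(1 + y'^2) + λ y'^2 / sqrt(1 + y'^2) = C
    ⇒  y − λ / sqrt(1 + y'^2) = C.
Solving for y' and integrating gives
    (x − a)^2 + (y − b)^2 = λ^2,
a circular arc of radius λ. The constants a, b are determined by the endpoint conditions y(-5) = y(16) = 0, and λ is fixed implicitly by the length constraint
    ∫_{-5}^{16} sqrt(1 + y'^2) dx = L.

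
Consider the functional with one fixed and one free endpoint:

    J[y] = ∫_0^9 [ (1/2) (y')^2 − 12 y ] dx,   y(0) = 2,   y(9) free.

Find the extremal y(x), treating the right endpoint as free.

The Lagrangian L = (1/2) (y')^2 − 12 y gives
    ∂L/∂y = −12,   ∂L/∂y' = y'.
Euler-Lagrange: d/dx(y') − (−12) = 0, i.e. y'' + 12 = 0, so
    y(x) = −(12/2) x^2 + C1 x + C2.
Fixed left endpoint y(0) = 2 ⇒ C2 = 2.
The right endpoint x = 9 is free, so the natural (transversality) condition is ∂L/∂y' |_{x=9} = 0, i.e. y'(9) = 0.
Compute y'(x) = −12 x + C1, so y'(9) = −108 + C1 = 0 ⇒ C1 = 108.
Therefore the extremal is
    y(x) = −6 x^2 + 108 x + 2.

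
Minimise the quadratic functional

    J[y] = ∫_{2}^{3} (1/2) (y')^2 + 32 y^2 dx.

The Lagrangian is L = (1/2) (y')^2 + 32 y^2.
Compute ∂L/∂y = 64y, ∂L/∂y' = y'.
The Euler-Lagrange equation d/dx(∂L/∂y') − ∂L/∂y = 0 reduces to
    y'' − 64 y = 0.
Its general solution is
    y(x) = A e^(8x) + B e^(−8x),
with A, B fixed by the endpoint conditions.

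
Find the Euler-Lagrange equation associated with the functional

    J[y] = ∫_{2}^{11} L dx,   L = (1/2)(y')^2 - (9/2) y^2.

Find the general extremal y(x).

The Lagrangian is L = (1/2)(y')^2 - (9/2) y^2.
∂L/∂y = -9y.
∂L/∂y' = y'.
The Euler-Lagrange equation d/dx(∂L/∂y') − ∂L/∂y = 0 becomes:
    y'' + 9 y = 0
General solution: y(x) = A sin(3x) + B cos(3x), where A and B are arbitrary constants fixed by the endpoint conditions.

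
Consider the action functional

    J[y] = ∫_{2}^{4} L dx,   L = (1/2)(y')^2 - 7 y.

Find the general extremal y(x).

The Lagrangian is L = (1/2)(y')^2 - 7 y.
∂L/∂y = -7.
∂L/∂y' = y'.
The Euler-Lagrange equation d/dx(∂L/∂y') − ∂L/∂y = 0 becomes:
    y'' + 7 = 0
General solution: y(x) = -(7/2) x^2 + A x + B, where A and B are arbitrary constants fixed by the endpoint conditions.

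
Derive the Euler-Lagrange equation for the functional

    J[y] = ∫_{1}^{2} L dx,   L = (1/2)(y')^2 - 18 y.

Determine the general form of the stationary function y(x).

The Lagrangian is L = (1/2)(y')^2 - 18 y.
∂L/∂y = -18.
∂L/∂y' = y'.
The Euler-Lagrange equation d/dx(∂L/∂y') − ∂L/∂y = 0 becomes:
    y'' + 18 = 0
General solution: y(x) = -9 x^2 + A x + B, where A and B are arbitrary constants fixed by the endpoint conditions.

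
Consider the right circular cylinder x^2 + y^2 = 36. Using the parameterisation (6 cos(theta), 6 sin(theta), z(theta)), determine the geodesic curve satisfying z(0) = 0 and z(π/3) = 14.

Parameterise the cylinder of radius R = 6 as
    r(θ) = (6 cos θ, 6 sin θ, z(θ)).
The arc-length element is
    ds = sqrt(36 + (dz/dθ)^2) dθ,
so the Lagrangian is L = sqrt(36 + z'^2).
L depends on z' only, not on z or θ, so ∂L/∂z = 0 and
    ∂L/∂z' = z' / sqrt(36 + z'^2).
The Euler-Lagrange equation gives
    d/dθ( z' / sqrt(36 + z'^2) ) = 0,
so z' is constant. Integrating once:
    z(θ) = a θ + b,
a helix on the cylinder (a straight line when the cylinder is unrolled). The constants a, b are determined by the endpoint conditions.
With endpoint conditions z(0) = 0 and z(π/3) = 14: from z(0) = b we get b = 0, and a·π/3 + 0 = 14 gives a = 42/π, so
    z(θ) = (42/π) θ.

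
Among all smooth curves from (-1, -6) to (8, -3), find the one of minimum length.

Arc-length functional: J[y] = ∫ sqrt(1 + (y')^2) dx.
Lagrangian L = sqrt(1 + (y')^2) has no explicit y dependence, so ∂L/∂y = 0 and the Euler-Lagrange equation gives
    d/dx( y' / sqrt(1 + (y')^2) ) = 0  ⇒  y' / sqrt(1 + (y')^2) = const.
Hence y' is constant, so y(x) is affine.
Fitting the endpoints (-1, -6) and (8, -3):
    slope m = ((-3) − (-6)) / (8 − (-1)) = 1/3,
    intercept c = (-6) − m·(-1) = -17/3.
Extremal: y(x) = (1/3) x - 17/3.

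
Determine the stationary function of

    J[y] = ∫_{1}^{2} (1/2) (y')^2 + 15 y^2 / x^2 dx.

The Lagrangian is L = (1/2) (y')^2 + 15 y^2 / x^2.
Compute ∂L/∂y = 30y/x^2, ∂L/∂y' = y'.
The Euler-Lagrange equation d/dx(∂L/∂y') − ∂L/∂y = 0 reduces to
    y'' − 30/x^2 · y = 0  (x > 0).
Its general solution is
    y(x) = A x^6 + B x^(-5),
with A, B fixed by the endpoint conditions.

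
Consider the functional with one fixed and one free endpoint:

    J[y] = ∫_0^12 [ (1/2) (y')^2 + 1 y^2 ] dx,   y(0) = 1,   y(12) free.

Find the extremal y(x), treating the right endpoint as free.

The Lagrangian L = (1/2) (y')^2 + 1 y^2 gives
    ∂L/∂y = 2 y,   ∂L/∂y' = y'.
Euler-Lagrange: y'' − 2 y = 0.
With k = sqrt(2), the general solution is
    y(x) = A cosh(sqrt(2) x) + B sinh(sqrt(2) x).
Fixed left endpoint y(0) = 1 ⇒ A = 1.
The right endpoint x = 12 is free, so the natural (transversality) condition is ∂L/∂y' |_{x=12} = 0, i.e. y'(12) = 0.
Compute y'(x) = A k sinh(k x) + B k cosh(k x), so
    y'(12) = A k sinh(k·12) + B k cosh(k·12) = 0
    ⇒ B = −A tanh(k·12) = − tanh(sqrt(2)·12).
Therefore the extremal is
    y(x) = cosh(sqrt(2) x) − tanh(sqrt(2)·12) sinh(sqrt(2) x).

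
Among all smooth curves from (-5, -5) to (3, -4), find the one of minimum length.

Arc-length functional: J[y] = ∫ sqrt(1 + (y')^2) dx.
Lagrangian L = sqrt(1 + (y')^2) has no explicit y dependence, so ∂L/∂y = 0 and the Euler-Lagrange equation gives
    d/dx( y' / sqrt(1 + (y')^2) ) = 0  ⇒  y' / sqrt(1 + (y')^2) = const.
Hence y' is constant, so y(x) is affine.
Fitting the endpoints (-5, -5) and (3, -4):
    slope m = ((-4) − (-5)) / (3 − (-5)) = 1/8,
    intercept c = (-5) − m·(-5) = -35/8.
Extremal: y(x) = (1/8) x - 35/8.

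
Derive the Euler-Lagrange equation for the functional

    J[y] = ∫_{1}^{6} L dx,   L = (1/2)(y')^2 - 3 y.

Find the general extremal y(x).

The Lagrangian is L = (1/2)(y')^2 - 3 y.
∂L/∂y = -3.
∂L/∂y' = y'.
The Euler-Lagrange equation d/dx(∂L/∂y') − ∂L/∂y = 0 becomes:
    y'' + 3 = 0
General solution: y(x) = -(3/2) x^2 + A x + B, where A and B are arbitrary constants fixed by the endpoint conditions.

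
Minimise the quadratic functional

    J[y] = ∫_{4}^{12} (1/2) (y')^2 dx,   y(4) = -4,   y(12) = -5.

The Lagrangian is L = (1/2) (y')^2.
Compute ∂L/∂y = 0, ∂L/∂y' = y'.
The Euler-Lagrange equation d/dx(∂L/∂y') − ∂L/∂y = 0 reduces to
    y'' = 0.
Its general solution is
    y(x) = A x + B,
with A, B fixed by the endpoint conditions.
Applying the endpoint conditions y(4) = -4 and y(12) = -5: solve A·4 + B = -4 and A·12 + B = -5. Subtracting gives A(12 − 4) = -5 − -4, so A = -1/8, and B = -4 − A·4 = -7/2. Therefore
    y(x) = (-1/8) x - 7/2.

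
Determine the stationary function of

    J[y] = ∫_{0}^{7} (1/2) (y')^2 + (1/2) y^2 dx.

The Lagrangian is L = (1/2) (y')^2 + (1/2) y^2.
Compute ∂L/∂y = y, ∂L/∂y' = y'.
The Euler-Lagrange equation d/dx(∂L/∂y') − ∂L/∂y = 0 reduces to
    y'' − y = 0.
Its general solution is
    y(x) = A e^x + B e^(−x),
with A, B fixed by the endpoint conditions.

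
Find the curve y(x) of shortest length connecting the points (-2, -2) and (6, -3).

Arc-length functional: J[y] = ∫ sqrt(1 + (y')^2) dx.
Lagrangian L = sqrt(1 + (y')^2) has no explicit y dependence, so ∂L/∂y = 0 and the Euler-Lagrange equation gives
    d/dx( y' / sqrt(1 + (y')^2) ) = 0  ⇒  y' / sqrt(1 + (y')^2) = const.
Hence y' is constant, so y(x) is affine.
Fitting the endpoints (-2, -2) and (6, -3):
    slope m = ((-3) − (-2)) / (6 − (-2)) = -1/8,
    intercept c = (-2) − m·(-2) = -9/4.
Extremal: y(x) = (-1/8) x - 9/4.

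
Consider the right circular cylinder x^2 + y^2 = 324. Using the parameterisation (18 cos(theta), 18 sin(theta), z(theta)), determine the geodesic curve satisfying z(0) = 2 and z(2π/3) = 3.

Parameterise the cylinder of radius R = 18 as
    r(θ) = (18 cos θ, 18 sin θ, z(θ)).
The arc-length element is
    ds = sqrt(324 + (dz/dθ)^2) dθ,
so the Lagrangian is L = sqrt(324 + z'^2).
L depends on z' only, not on z or θ, so ∂L/∂z = 0 and
    ∂L/∂z' = z' / sqrt(324 + z'^2).
The Euler-Lagrange equation gives
    d/dθ( z' / sqrt(324 + z'^2) ) = 0,
so z' is constant. Integrating once:
    z(θ) = a θ + b,
a helix on the cylinder (a straight line when the cylinder is unrolled). The constants a, b are determined by the endpoint conditions.
With endpoint conditions z(0) = 2 and z(2π/3) = 3: from z(0) = b we get b = 2, and a·2π/3 + 2 = 3 gives a = 3/(2π), so
    z(θ) = (3/(2π)) θ + 2.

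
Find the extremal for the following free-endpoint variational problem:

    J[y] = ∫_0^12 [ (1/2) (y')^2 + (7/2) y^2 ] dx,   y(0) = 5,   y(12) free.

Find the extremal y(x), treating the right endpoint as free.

The Lagrangian L = (1/2) (y')^2 + (7/2) y^2 gives
    ∂L/∂y = 7 y,   ∂L/∂y' = y'.
Euler-Lagrange: y'' − 7 y = 0.
With k = sqrt(7), the general solution is
    y(x) = A cosh(sqrt(7) x) + B sinh(sqrt(7) x).
Fixed left endpoint y(0) = 5 ⇒ A = 5.
The right endpoint x = 12 is free, so the natural (transversality) condition is ∂L/∂y' |_{x=12} = 0, i.e. y'(12) = 0.
Compute y'(x) = A k sinh(k x) + B k cosh(k x), so
    y'(12) = A k sinh(k·12) + B k cosh(k·12) = 0
    ⇒ B = −A tanh(k·12) = − 5 tanh(sqrt(7)·12).
Therefore the extremal is
    y(x) = 5 cosh(sqrt(7) x) − 5 tanh(sqrt(7)·12) sinh(sqrt(7) x).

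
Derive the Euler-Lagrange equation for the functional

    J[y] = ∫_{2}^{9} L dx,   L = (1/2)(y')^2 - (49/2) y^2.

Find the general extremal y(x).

The Lagrangian is L = (1/2)(y')^2 - (49/2) y^2.
∂L/∂y = -49y.
∂L/∂y' = y'.
The Euler-Lagrange equation d/dx(∂L/∂y') − ∂L/∂y = 0 becomes:
    y'' + 49 y = 0
General solution: y(x) = A sin(7x) + B cos(7x), where A and B are arbitrary constants fixed by the endpoint conditions.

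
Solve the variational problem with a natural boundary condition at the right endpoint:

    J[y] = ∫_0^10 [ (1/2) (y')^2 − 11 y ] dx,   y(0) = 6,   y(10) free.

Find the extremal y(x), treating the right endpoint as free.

The Lagrangian L = (1/2) (y')^2 − 11 y gives
    ∂L/∂y = −11,   ∂L/∂y' = y'.
Euler-Lagrange: d/dx(y') − (−11) = 0, i.e. y'' + 11 = 0, so
    y(x) = −(11/2) x^2 + C1 x + C2.
Fixed left endpoint y(0) = 6 ⇒ C2 = 6.
The right endpoint x = 10 is free, so the natural (transversality) condition is ∂L/∂y' |_{x=10} = 0, i.e. y'(10) = 0.
Compute y'(x) = −11 x + C1, so y'(10) = −110 + C1 = 0 ⇒ C1 = 110.
Therefore the extremal is
    y(x) = −(11/2) x^2 + 110 x + 6.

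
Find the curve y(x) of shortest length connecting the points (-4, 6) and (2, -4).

Arc-length functional: J[y] = ∫ sqrt(1 + (y')^2) dx.
Lagrangian L = sqrt(1 + (y')^2) has no explicit y dependence, so ∂L/∂y = 0 and the Euler-Lagrange equation gives
    d/dx( y' / sqrt(1 + (y')^2) ) = 0  ⇒  y' / sqrt(1 + (y')^2) = const.
Hence y' is constant, so y(x) is affine.
Fitting the endpoints (-4, 6) and (2, -4):
    slope m = ((-4) − 6) / (2 − (-4)) = -5/3,
    intercept c = 6 − m·(-4) = -2/3.
Extremal: y(x) = (-5/3) x - 2/3.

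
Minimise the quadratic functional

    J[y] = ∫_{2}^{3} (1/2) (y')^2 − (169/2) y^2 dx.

The Lagrangian is L = (1/2) (y')^2 − (169/2) y^2.
Compute ∂L/∂y = -169y, ∂L/∂y' = y'.
The Euler-Lagrange equation d/dx(∂L/∂y') − ∂L/∂y = 0 reduces to
    y'' + 169 y = 0.
Its general solution is
    y(x) = A sin(13x) + B cos(13x),
with A, B fixed by the endpoint conditions.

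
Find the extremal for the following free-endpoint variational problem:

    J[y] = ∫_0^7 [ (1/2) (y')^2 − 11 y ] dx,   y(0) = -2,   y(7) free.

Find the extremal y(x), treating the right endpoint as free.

The Lagrangian L = (1/2) (y')^2 − 11 y gives
    ∂L/∂y = −11,   ∂L/∂y' = y'.
Euler-Lagrange: d/dx(y') − (−11) = 0, i.e. y'' + 11 = 0, so
    y(x) = −(11/2) x^2 + C1 x + C2.
Fixed left endpoint y(0) = -2 ⇒ C2 = -2.
The right endpoint x = 7 is free, so the natural (transversality) condition is ∂L/∂y' |_{x=7} = 0, i.e. y'(7) = 0.
Compute y'(x) = −11 x + C1, so y'(7) = −77 + C1 = 0 ⇒ C1 = 77.
Therefore the extremal is
    y(x) = −(11/2) x^2 + 77 x − 2.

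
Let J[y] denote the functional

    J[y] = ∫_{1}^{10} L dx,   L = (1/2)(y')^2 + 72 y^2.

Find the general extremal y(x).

The Lagrangian is L = (1/2)(y')^2 + 72 y^2.
∂L/∂y = 144y.
∂L/∂y' = y'.
The Euler-Lagrange equation d/dx(∂L/∂y') − ∂L/∂y = 0 becomes:
    y'' - 144 y = 0
General solution: y(x) = A e^(12x) + B e^(-12x), where A and B are arbitrary constants fixed by the endpoint conditions.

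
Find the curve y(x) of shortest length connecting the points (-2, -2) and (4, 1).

Arc-length functional: J[y] = ∫ sqrt(1 + (y')^2) dx.
Lagrangian L = sqrt(1 + (y')^2) has no explicit y dependence, so ∂L/∂y = 0 and the Euler-Lagrange equation gives
    d/dx( y' / sqrt(1 + (y')^2) ) = 0  ⇒  y' / sqrt(1 + (y')^2) = const.
Hence y' is constant, so y(x) is affine.
Fitting the endpoints (-2, -2) and (4, 1):
    slope m = (1 − (-2)) / (4 − (-2)) = 1/2,
    intercept c = (-2) − m·(-2) = -1.
Extremal: y(x) = (1/2) x - 1.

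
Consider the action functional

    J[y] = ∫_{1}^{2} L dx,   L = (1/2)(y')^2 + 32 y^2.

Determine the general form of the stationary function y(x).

The Lagrangian is L = (1/2)(y')^2 + 32 y^2.
∂L/∂y = 64y.
∂L/∂y' = y'.
The Euler-Lagrange equation d/dx(∂L/∂y') − ∂L/∂y = 0 becomes:
    y'' - 64 y = 0
General solution: y(x) = A e^(8x) + B e^(-8x), where A and B are arbitrary constants fixed by the endpoint conditions.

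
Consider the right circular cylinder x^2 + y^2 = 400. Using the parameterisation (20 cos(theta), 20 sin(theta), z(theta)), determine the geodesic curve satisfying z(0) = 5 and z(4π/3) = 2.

Parameterise the cylinder of radius R = 20 as
    r(θ) = (20 cos θ, 20 sin θ, z(θ)).
The arc-length element is
    ds = sqrt(400 + (dz/dθ)^2) dθ,
so the Lagrangian is L = sqrt(400 + z'^2).
L depends on z' only, not on z or θ, so ∂L/∂z = 0 and
    ∂L/∂z' = z' / sqrt(400 + z'^2).
The Euler-Lagrange equation gives
    d/dθ( z' / sqrt(400 + z'^2) ) = 0,
so z' is constant. Integrating once:
    z(θ) = a θ + b,
a helix on the cylinder (a straight line when the cylinder is unrolled). The constants a, b are determined by the endpoint conditions.
With endpoint conditions z(0) = 5 and z(4π/3) = 2: from z(0) = b we get b = 5, and a·4π/3 + 5 = 2 gives a = -9/(4π), so
    z(θ) = (-9/(4π)) θ + 5.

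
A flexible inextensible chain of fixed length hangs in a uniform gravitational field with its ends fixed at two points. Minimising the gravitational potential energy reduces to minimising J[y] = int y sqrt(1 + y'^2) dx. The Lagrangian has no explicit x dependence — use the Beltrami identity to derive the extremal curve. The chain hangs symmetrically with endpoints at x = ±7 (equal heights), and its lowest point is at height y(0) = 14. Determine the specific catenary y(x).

The Lagrangian L(y, y') = y sqrt(1 + y'^2) has no explicit x dependence, so the Beltrami identity applies:
    L − y' ∂L/∂y' = C.
Compute ∂L/∂y' = y · y' / sqrt(1 + y'^2). Then
    L − y' ∂L/∂y'
    = y sqrt(1 + y'^2) − y · y'^2 / sqrt(1 + y'^2)
    = y (1 + y'^2 − y'^2) / sqrt(1 + y'^2)
    = y / sqrt(1 + y'^2) = C.
Squaring gives y^2 = C^2 (1 + y'^2), i.e.
    y'^2 = y^2 / C^2 − 1.
Separating variables,
    dy / sqrt(y^2 − C^2) = dx / C,
and integrating gives arccosh(y / C) = (x − a)/C, so
    y(x) = C cosh((x − a)/C),
the catenary. The constants C and a are fixed by the two endpoint conditions (and, for the hanging-chain problem, the length constraint selects C).
Now fit the given data. The endpoints x = ±7 are symmetric at equal height, so the catenary is even about its minimum: a = 0 and y(x) = C cosh(x/C). The lowest point is y(0) = C cosh(0) = C, and we are told y(0) = 14, so C = 14. Therefore
    y(x) = 14 cosh(x/14),
and at the endpoints
    y(±7) = 14 cosh(7/14).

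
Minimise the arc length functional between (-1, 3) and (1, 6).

Arc-length functional: J[y] = ∫ sqrt(1 + (y')^2) dx.
Lagrangian L = sqrt(1 + (y')^2) has no explicit y dependence, so ∂L/∂y = 0 and the Euler-Lagrange equation gives
    d/dx( y' / sqrt(1 + (y')^2) ) = 0  ⇒  y' / sqrt(1 + (y')^2) = const.
Hence y' is constant, so y(x) is affine.
Fitting the endpoints (-1, 3) and (1, 6):
    slope m = (6 − 3) / (1 − (-1)) = 3/2,
    intercept c = 3 − m·(-1) = 9/2.
Extremal: y(x) = (3/2) x + 9/2.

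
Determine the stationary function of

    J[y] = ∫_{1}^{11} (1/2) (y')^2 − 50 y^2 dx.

The Lagrangian is L = (1/2) (y')^2 − 50 y^2.
Compute ∂L/∂y = -100y, ∂L/∂y' = y'.
The Euler-Lagrange equation d/dx(∂L/∂y') − ∂L/∂y = 0 reduces to
    y'' + 100 y = 0.
Its general solution is
    y(x) = A sin(10x) + B cos(10x),
with A, B fixed by the endpoint conditions.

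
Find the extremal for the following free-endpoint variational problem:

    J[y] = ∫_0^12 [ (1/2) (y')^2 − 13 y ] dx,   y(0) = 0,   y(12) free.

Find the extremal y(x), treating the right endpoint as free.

The Lagrangian L = (1/2) (y')^2 − 13 y gives
    ∂L/∂y = −13,   ∂L/∂y' = y'.
Euler-Lagrange: d/dx(y') − (−13) = 0, i.e. y'' + 13 = 0, so
    y(x) = −(13/2) x^2 + C1 x + C2.
Fixed left endpoint y(0) = 0 ⇒ C2 = 0.
The right endpoint x = 12 is free, so the natural (transversality) condition is ∂L/∂y' |_{x=12} = 0, i.e. y'(12) = 0.
Compute y'(x) = −13 x + C1, so y'(12) = −156 + C1 = 0 ⇒ C1 = 156.
Therefore the extremal is
    y(x) = −(13/2) x^2 + 156 x.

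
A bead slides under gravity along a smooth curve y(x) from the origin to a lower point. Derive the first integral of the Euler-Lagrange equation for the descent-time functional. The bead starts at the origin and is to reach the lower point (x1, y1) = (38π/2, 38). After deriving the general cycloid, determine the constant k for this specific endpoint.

The Lagrangian L = sqrt((1 + y'^2) / y) has no explicit x dependence, so the Beltrami identity applies:
    L − y' ∂L/∂y' = C.
Compute ∂L/∂y' = y' / sqrt(y (1 + y'^2)).
Substitute:
    sqrt((1 + y'^2)/y) − y'·y' / sqrt(y (1 + y'^2))
    = (1 + y'^2) / sqrt(y (1 + y'^2)) − y'^2 / sqrt(y (1 + y'^2))
    = 1 / sqrt(y (1 + y'^2)) = C.
Squaring and rearranging gives the first integral
    y (1 + y'^2) = 1/C^2 =: k   (constant).
Solving this first-order ODE by the substitution
    y = (k/2)(1 − cos θ)
yields the cycloid parameterisation
    x(θ) = (k/2)(θ − sin θ),   y(θ) = (k/2)(1 − cos θ).
The constant k is fixed by the endpoint condition.
Now fit the given lower endpoint (x1, y1) = (38π/2, 38). At the bottom of the first arch (θ = π), the parametric equations give
    y(π) = (k/2)(1 − cos π) = k,
    x(π) = (k/2)(π − sin π) = kπ/2.
Matching y(π) = 38 gives k = 38, consistent with x(π) = 38π/2. Therefore the specific cycloid is
    x(θ) = (38/2)(θ − sin θ),   y(θ) = (38/2)(1 − cos θ).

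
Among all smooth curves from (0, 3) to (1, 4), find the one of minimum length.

Arc-length functional: J[y] = ∫ sqrt(1 + (y')^2) dx.
Lagrangian L = sqrt(1 + (y')^2) has no explicit y dependence, so ∂L/∂y = 0 and the Euler-Lagrange equation gives
    d/dx( y' / sqrt(1 + (y')^2) ) = 0  ⇒  y' / sqrt(1 + (y')^2) = const.
Hence y' is constant, so y(x) is affine.
Fitting the endpoints (0, 3) and (1, 4):
    slope m = (4 − 3) / (1 − 0) = 1,
    intercept c = 3 − m·0 = 3.
Extremal: y(x) = x + 3.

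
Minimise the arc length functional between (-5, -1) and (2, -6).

Arc-length functional: J[y] = ∫ sqrt(1 + (y')^2) dx.
Lagrangian L = sqrt(1 + (y')^2) has no explicit y dependence, so ∂L/∂y = 0 and the Euler-Lagrange equation gives
    d/dx( y' / sqrt(1 + (y')^2) ) = 0  ⇒  y' / sqrt(1 + (y')^2) = const.
Hence y' is constant, so y(x) is affine.
Fitting the endpoints (-5, -1) and (2, -6):
    slope m = ((-6) − (-1)) / (2 − (-5)) = -5/7,
    intercept c = (-1) − m·(-5) = -32/7.
Extremal: y(x) = (-5/7) x - 32/7.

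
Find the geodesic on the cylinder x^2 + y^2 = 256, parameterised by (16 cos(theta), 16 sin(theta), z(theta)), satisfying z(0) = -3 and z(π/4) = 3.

Parameterise the cylinder of radius R = 16 as
    r(θ) = (16 cos θ, 16 sin θ, z(θ)).
The arc-length element is
    ds = sqrt(256 + (dz/dθ)^2) dθ,
so the Lagrangian is L = sqrt(256 + z'^2).
L depends on z' only, not on z or θ, so ∂L/∂z = 0 and
    ∂L/∂z' = z' / sqrt(256 + z'^2).
The Euler-Lagrange equation gives
    d/dθ( z' / sqrt(256 + z'^2) ) = 0,
so z' is constant. Integrating once:
    z(θ) = a θ + b,
a helix on the cylinder (a straight line when the cylinder is unrolled). The constants a, b are determined by the endpoint conditions.
With endpoint conditions z(0) = -3 and z(π/4) = 3: from z(0) = b we get b = -3, and a·π/4 + -3 = 3 gives a = 24/π, so
    z(θ) = (24/π) θ − 3.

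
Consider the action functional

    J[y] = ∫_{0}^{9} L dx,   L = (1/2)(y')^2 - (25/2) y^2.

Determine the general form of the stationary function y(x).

The Lagrangian is L = (1/2)(y')^2 - (25/2) y^2.
∂L/∂y = -25y.
∂L/∂y' = y'.
The Euler-Lagrange equation d/dx(∂L/∂y') − ∂L/∂y = 0 becomes:
    y'' + 25 y = 0
General solution: y(x) = A sin(5x) + B cos(5x), where A and B are arbitrary constants fixed by the endpoint conditions.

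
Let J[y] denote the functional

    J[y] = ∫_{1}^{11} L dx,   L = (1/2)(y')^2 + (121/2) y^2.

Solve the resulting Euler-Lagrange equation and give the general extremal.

The Lagrangian is L = (1/2)(y')^2 + (121/2) y^2.
∂L/∂y = 121y.
∂L/∂y' = y'.
The Euler-Lagrange equation d/dx(∂L/∂y') − ∂L/∂y = 0 becomes:
    y'' - 121 y = 0
General solution: y(x) = A e^(11x) + B e^(-11x), where A and B are arbitrary constants fixed by the endpoint conditions.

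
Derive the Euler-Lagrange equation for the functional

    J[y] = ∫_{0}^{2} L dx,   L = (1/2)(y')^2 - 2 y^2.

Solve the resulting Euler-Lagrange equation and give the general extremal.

The Lagrangian is L = (1/2)(y')^2 - 2 y^2.
∂L/∂y = -4y.
∂L/∂y' = y'.
The Euler-Lagrange equation d/dx(∂L/∂y') − ∂L/∂y = 0 becomes:
    y'' + 4 y = 0
General solution: y(x) = A sin(2x) + B cos(2x), where A and B are arbitrary constants fixed by the endpoint conditions.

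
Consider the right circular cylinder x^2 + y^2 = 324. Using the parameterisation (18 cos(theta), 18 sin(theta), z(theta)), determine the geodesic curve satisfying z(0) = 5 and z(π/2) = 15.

Parameterise the cylinder of radius R = 18 as
    r(θ) = (18 cos θ, 18 sin θ, z(θ)).
The arc-length element is
    ds = sqrt(324 + (dz/dθ)^2) dθ,
so the Lagrangian is L = sqrt(324 + z'^2).
L depends on z' only, not on z or θ, so ∂L/∂z = 0 and
    ∂L/∂z' = z' / sqrt(324 + z'^2).
The Euler-Lagrange equation gives
    d/dθ( z' / sqrt(324 + z'^2) ) = 0,
so z' is constant. Integrating once:
    z(θ) = a θ + b,
a helix on the cylinder (a straight line when the cylinder is unrolled). The constants a, b are determined by the endpoint conditions.
With endpoint conditions z(0) = 5 and z(π/2) = 15: from z(0) = b we get b = 5, and a·π/2 + 5 = 15 gives a = 20/π, so
    z(θ) = (20/π) θ + 5.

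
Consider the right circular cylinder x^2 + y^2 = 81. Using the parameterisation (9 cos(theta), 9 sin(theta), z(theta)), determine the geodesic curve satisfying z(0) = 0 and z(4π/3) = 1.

Parameterise the cylinder of radius R = 9 as
    r(θ) = (9 cos θ, 9 sin θ, z(θ)).
The arc-length element is
    ds = sqrt(81 + (dz/dθ)^2) dθ,
so the Lagrangian is L = sqrt(81 + z'^2).
L depends on z' only, not on z or θ, so ∂L/∂z = 0 and
    ∂L/∂z' = z' / sqrt(81 + z'^2).
The Euler-Lagrange equation gives
    d/dθ( z' / sqrt(81 + z'^2) ) = 0,
so z' is constant. Integrating once:
    z(θ) = a θ + b,
a helix on the cylinder (a straight line when the cylinder is unrolled). The constants a, b are determined by the endpoint conditions.
With endpoint conditions z(0) = 0 and z(4π/3) = 1: from z(0) = b we get b = 0, and a·4π/3 + 0 = 1 gives a = 3/(4π), so
    z(θ) = (3/(4π)) θ.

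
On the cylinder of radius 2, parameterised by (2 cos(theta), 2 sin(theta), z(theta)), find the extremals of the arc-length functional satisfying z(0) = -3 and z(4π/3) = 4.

Parameterise the cylinder of radius R = 2 as
    r(θ) = (2 cos θ, 2 sin θ, z(θ)).
The arc-length element is
    ds = sqrt(4 + (dz/dθ)^2) dθ,
so the Lagrangian is L = sqrt(4 + z'^2).
L depends on z' only, not on z or θ, so ∂L/∂z = 0 and
    ∂L/∂z' = z' / sqrt(4 + z'^2).
The Euler-Lagrange equation gives
    d/dθ( z' / sqrt(4 + z'^2) ) = 0,
so z' is constant. Integrating once:
    z(θ) = a θ + b,
a helix on the cylinder (a straight line when the cylinder is unrolled). The constants a, b are determined by the endpoint conditions.
With endpoint conditions z(0) = -3 and z(4π/3) = 4: from z(0) = b we get b = -3, and a·4π/3 + -3 = 4 gives a = 21/(4π), so
    z(θ) = (21/(4π)) θ − 3.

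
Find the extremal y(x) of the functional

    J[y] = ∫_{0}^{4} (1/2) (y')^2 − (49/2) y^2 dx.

The Lagrangian is L = (1/2) (y')^2 − (49/2) y^2.
Compute ∂L/∂y = -49y, ∂L/∂y' = y'.
The Euler-Lagrange equation d/dx(∂L/∂y') − ∂L/∂y = 0 reduces to
    y'' + 49 y = 0.
Its general solution is
    y(x) = A sin(7x) + B cos(7x),
with A, B fixed by the endpoint conditions.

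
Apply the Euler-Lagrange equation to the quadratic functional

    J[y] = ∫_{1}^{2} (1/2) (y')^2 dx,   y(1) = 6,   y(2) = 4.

The Lagrangian is L = (1/2) (y')^2.
Compute ∂L/∂y = 0, ∂L/∂y' = y'.
The Euler-Lagrange equation d/dx(∂L/∂y') − ∂L/∂y = 0 reduces to
    y'' = 0.
Its general solution is
    y(x) = A x + B,
with A, B fixed by the endpoint conditions.
Applying the endpoint conditions y(1) = 6 and y(2) = 4: solve A·1 + B = 6 and A·2 + B = 4. Subtracting gives A(2 − 1) = 4 − 6, so A = -2, and B = 6 − A·1 = 8. Therefore
    y(x) = -2 x + 8.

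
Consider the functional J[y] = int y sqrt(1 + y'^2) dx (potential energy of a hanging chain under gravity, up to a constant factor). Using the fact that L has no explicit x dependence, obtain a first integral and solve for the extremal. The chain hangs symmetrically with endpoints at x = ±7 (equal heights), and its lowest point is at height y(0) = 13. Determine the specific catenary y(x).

The Lagrangian L(y, y') = y sqrt(1 + y'^2) has no explicit x dependence, so the Beltrami identity applies:
    L − y' ∂L/∂y' = C.
Compute ∂L/∂y' = y · y' / sqrt(1 + y'^2). Then
    L − y' ∂L/∂y'
    = y sqrt(1 + y'^2) − y · y'^2 / sqrt(1 + y'^2)
    = y (1 + y'^2 − y'^2) / sqrt(1 + y'^2)
    = y / sqrt(1 + y'^2) = C.
Squaring gives y^2 = C^2 (1 + y'^2), i.e.
    y'^2 = y^2 / C^2 − 1.
Separating variables,
    dy / sqrt(y^2 − C^2) = dx / C,
and integrating gives arccosh(y / C) = (x − a)/C, so
    y(x) = C cosh((x − a)/C),
the catenary. The constants C and a are fixed by the two endpoint conditions (and, for the hanging-chain problem, the length constraint selects C).
Now fit the given data. The endpoints x = ±7 are symmetric at equal height, so the catenary is even about its minimum: a = 0 and y(x) = C cosh(x/C). The lowest point is y(0) = C cosh(0) = C, and we are told y(0) = 13, so C = 13. Therefore
    y(x) = 13 cosh(x/13),
and at the endpoints
    y(±7) = 13 cosh(7/13).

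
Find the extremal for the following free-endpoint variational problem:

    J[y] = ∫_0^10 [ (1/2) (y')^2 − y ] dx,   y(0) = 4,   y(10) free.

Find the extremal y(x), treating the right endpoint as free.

The Lagrangian L = (1/2) (y')^2 − y gives
    ∂L/∂y = −1,   ∂L/∂y' = y'.
Euler-Lagrange: d/dx(y') − (−1) = 0, i.e. y'' + 1 = 0, so
    y(x) = −(1/2) x^2 + C1 x + C2.
Fixed left endpoint y(0) = 4 ⇒ C2 = 4.
The right endpoint x = 10 is free, so the natural (transversality) condition is ∂L/∂y' |_{x=10} = 0, i.e. y'(10) = 0.
Compute y'(x) = −1 x + C1, so y'(10) = −10 + C1 = 0 ⇒ C1 = 10.
Therefore the extremal is
    y(x) = −x^2/2 + 10 x + 4.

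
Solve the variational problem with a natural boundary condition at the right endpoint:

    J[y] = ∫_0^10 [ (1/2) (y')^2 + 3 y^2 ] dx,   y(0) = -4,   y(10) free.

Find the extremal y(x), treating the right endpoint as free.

The Lagrangian L = (1/2) (y')^2 + 3 y^2 gives
    ∂L/∂y = 6 y,   ∂L/∂y' = y'.
Euler-Lagrange: y'' − 6 y = 0.
With k = sqrt(6), the general solution is
    y(x) = A cosh(sqrt(6) x) + B sinh(sqrt(6) x).
Fixed left endpoint y(0) = -4 ⇒ A = -4.
The right endpoint x = 10 is free, so the natural (transversality) condition is ∂L/∂y' |_{x=10} = 0, i.e. y'(10) = 0.
Compute y'(x) = A k sinh(k x) + B k cosh(k x), so
    y'(10) = A k sinh(k·10) + B k cosh(k·10) = 0
    ⇒ B = −A tanh(k·10) = 4 tanh(sqrt(6)·10).
Therefore the extremal is
    y(x) = −4 cosh(sqrt(6) x) + 4 tanh(sqrt(6)·10) sinh(sqrt(6) x).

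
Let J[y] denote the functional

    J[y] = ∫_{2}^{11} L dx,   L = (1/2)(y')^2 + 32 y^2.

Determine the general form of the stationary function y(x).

The Lagrangian is L = (1/2)(y')^2 + 32 y^2.
∂L/∂y = 64y.
∂L/∂y' = y'.
The Euler-Lagrange equation d/dx(∂L/∂y') − ∂L/∂y = 0 becomes:
    y'' - 64 y = 0
General solution: y(x) = A e^(8x) + B e^(-8x), where A and B are arbitrary constants fixed by the endpoint conditions.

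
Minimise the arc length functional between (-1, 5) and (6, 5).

Arc-length functional: J[y] = ∫ sqrt(1 + (y')^2) dx.
Lagrangian L = sqrt(1 + (y')^2) has no explicit y dependence, so ∂L/∂y = 0 and the Euler-Lagrange equation gives
    d/dx( y' / sqrt(1 + (y')^2) ) = 0  ⇒  y' / sqrt(1 + (y')^2) = const.
Hence y' is constant, so y(x) is affine.
Fitting the endpoints (-1, 5) and (6, 5):
    slope m = (5 − 5) / (6 − (-1)) = 0,
    intercept c = 5 − m·(-1) = 5.
Extremal: y(x) = 5.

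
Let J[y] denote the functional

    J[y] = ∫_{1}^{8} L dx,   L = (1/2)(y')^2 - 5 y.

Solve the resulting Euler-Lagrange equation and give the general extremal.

The Lagrangian is L = (1/2)(y')^2 - 5 y.
∂L/∂y = -5.
∂L/∂y' = y'.
The Euler-Lagrange equation d/dx(∂L/∂y') − ∂L/∂y = 0 becomes:
    y'' + 5 = 0
General solution: y(x) = -(5/2) x^2 + A x + B, where A and B are arbitrary constants fixed by the endpoint conditions.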